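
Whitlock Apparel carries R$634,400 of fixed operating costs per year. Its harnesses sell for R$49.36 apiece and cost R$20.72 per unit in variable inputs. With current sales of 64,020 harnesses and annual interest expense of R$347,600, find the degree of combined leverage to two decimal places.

2.15

Contribution at this volume is 64,020 × R$28.64 = R$1,833,532.80.
Subtracting fixed costs: EBIT = R$1,833,532.80 − R$634,400 = R$1,199,132.80. Interest = R$347,600.00.
DOL = R$1,833,532.80 ÷ R$1,199,132.80 = 1.5290; DFL = R$1,199,132.80 ÷ R$851,532.80 = 1.4082.
Combined leverage = 1.5290 × 1.4082 = 2.1531.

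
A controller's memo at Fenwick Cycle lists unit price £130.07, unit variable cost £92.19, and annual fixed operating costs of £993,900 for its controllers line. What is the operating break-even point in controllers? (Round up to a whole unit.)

26,239 controllers

Each unit contributes £130.07 − £92.19 = £37.88.
Break-even Q = £993,900 / £37.88 = 26,238.12 → 26,239 controllers.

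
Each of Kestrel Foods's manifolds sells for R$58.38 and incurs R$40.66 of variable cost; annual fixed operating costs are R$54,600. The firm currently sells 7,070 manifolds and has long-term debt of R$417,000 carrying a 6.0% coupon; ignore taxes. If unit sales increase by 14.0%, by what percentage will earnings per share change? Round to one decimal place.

+38.4%

Contribution at this volume is 7,070 × R$17.72 = R$125,280.40.
EBIT = R$125,280.40 − R$54,600 = R$70,680.40.
Interest = R$25,020.00, so EBIT − I = R$45,660.40.
Degree of combined leverage = contribution ÷ (EBIT − I) = R$125,280.40 ÷ R$45,660.40 = 2.7437.
EPS therefore changes by 2.7437 × (+14.0%) = +38.4%.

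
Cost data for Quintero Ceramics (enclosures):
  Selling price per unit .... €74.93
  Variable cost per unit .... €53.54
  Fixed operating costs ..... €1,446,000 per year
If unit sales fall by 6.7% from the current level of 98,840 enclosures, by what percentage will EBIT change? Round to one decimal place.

-21.2%

Contribution at this volume is 98,840 × €21.39 = €2,114,187.60.
EBIT = €2,114,187.60 − €1,446,000 = €668,187.60.
DOL = contribution ÷ EBIT = €2,114,187.60 ÷ €668,187.60 = 3.1641.
So EBIT moves 3.1641 × (-6.7%) = -21.2%.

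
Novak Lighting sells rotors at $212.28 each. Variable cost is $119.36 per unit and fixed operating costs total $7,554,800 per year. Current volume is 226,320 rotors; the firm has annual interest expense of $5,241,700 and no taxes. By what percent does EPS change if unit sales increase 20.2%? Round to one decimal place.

At 226,320 units, contribution = 226,320 × $92.92 = $21,029,654.40.
EBIT = $21,029,654.40 − $7,554,800 = $13,474,854.40.
Interest = $5,241,700.00, so EBIT − I = $8,233,154.40.
DCL = total CM / (EBIT − I) = $21,029,654.40 / $8,233,154.40 = 2.5543.
%ΔEPS = DCL × %ΔSales = 2.5543 × +20.2% = +51.6%.

+51.6%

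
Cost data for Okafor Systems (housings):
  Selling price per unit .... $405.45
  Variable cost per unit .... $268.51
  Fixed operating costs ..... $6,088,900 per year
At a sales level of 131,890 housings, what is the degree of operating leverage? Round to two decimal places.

Total contribution margin = 131,890 × $136.94 = $18,061,016.60.
Operating income = contribution − fixed costs = $18,061,016.60 − $6,088,900 = $11,972,116.60.
So DOL = total CM / EBIT = $18,061,016.60 / $11,972,116.60 = 1.5086.

1.51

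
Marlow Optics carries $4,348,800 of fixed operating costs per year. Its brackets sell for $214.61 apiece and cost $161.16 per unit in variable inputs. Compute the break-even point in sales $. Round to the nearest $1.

$17,461,103

CM per unit = $214.61 − $161.16 = $53.45; CM ratio = $53.45 / $214.61 = 0.2491.
Break-even sales = FC ÷ CM ratio = $4,348,800 × $214.61 / $53.45 = $17,461,103.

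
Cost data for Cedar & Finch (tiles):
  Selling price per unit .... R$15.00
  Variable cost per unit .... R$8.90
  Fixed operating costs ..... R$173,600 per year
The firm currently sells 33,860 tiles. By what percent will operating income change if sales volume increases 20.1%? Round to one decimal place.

Total contribution margin = 33,860 × R$6.10 = R$206,546.00.
Operating income = contribution − fixed costs = R$206,546.00 − R$173,600 = R$32,946.00.
So DOL = total CM / EBIT = R$206,546.00 / R$32,946.00 = 6.2692.
Operating income changes by 6.2692 × +20.1% = +126.0%.

+126.0%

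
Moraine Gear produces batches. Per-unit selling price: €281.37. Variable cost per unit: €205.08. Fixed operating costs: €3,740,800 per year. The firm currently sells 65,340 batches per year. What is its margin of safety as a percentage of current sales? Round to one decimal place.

25.0%

Each unit contributes €281.37 − €205.08 = €76.29. Break-even units = €3,740,800 ÷ €76.29 = 49,033.95; break-even revenue = 49,033.95 × €281.37 = €13,796,682.34.
Current sales = 65,340 × €281.37 = €18,384,715.80.
Margin of safety = (€18,384,715.80 − €13,796,682.34) ÷ €18,384,715.80 = 25.0%.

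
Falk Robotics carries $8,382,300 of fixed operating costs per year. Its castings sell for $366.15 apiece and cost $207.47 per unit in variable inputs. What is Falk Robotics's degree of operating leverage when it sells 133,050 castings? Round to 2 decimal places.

1.66

Contribution at this volume is 133,050 × $158.68 = $21,112,374.00.
Operating income = contribution − fixed costs = $21,112,374.00 − $8,382,300 = $12,730,074.00.
DOL = contribution ÷ EBIT = $21,112,374.00 ÷ $12,730,074.00 = 1.6585.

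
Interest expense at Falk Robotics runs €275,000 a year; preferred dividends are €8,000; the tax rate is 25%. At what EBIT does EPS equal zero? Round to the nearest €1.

€285,667

Grossing the preferred dividend up to pre-tax terms: €8,000 / (1 − 0.25) = €10,666.67.
Financial break-even EBIT = interest + D_p ÷ (1 − t) = €275,000 + €10,666.67 = €285,666.67.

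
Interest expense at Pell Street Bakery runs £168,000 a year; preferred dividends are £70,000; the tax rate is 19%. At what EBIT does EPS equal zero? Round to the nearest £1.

Grossing the preferred dividend up to pre-tax terms: £70,000 / (1 − 0.19) = £86,419.75.
EPS = 0 when EBIT covers interest plus the pre-tax preferred burden: £168,000 + £86,419.75 = £254,419.75.

£254,420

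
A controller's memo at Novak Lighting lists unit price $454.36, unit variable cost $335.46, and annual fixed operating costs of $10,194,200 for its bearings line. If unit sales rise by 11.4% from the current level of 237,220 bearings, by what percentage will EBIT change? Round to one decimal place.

+17.9%

At 237,220 units, contribution = 237,220 × $118.90 = $28,205,458.00.
Subtracting fixed costs: EBIT = $28,205,458.00 − $10,194,200 = $18,011,258.00.
Degree of operating leverage = $28,205,458.00 / $18,011,258.00 = 1.5660.
Operating income changes by 1.5660 × +11.4% = +17.9%.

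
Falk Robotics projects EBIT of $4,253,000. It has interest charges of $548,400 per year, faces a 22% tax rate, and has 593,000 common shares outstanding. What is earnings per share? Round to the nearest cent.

$4.87

Pre-tax income = $4,253,000 − $548,400.00 = $3,704,600.00.
After tax at 22%: net income = $3,704,600.00 × 0.78 = $2,889,588.00.
Per share: $2,889,588.00 / 593,000 shares = $4.87.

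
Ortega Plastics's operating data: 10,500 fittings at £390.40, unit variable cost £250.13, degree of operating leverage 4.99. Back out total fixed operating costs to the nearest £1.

At 10,500 units, contribution = 10,500 × £140.27 = £1,472,835.00.
DOL = contribution / EBIT, so EBIT = £1,472,835.00 / 4.99 = £295,157.31.
And FC = contribution − EBIT = £1,472,835.00 − £295,157.31 = £1,177,678.

£1,177,678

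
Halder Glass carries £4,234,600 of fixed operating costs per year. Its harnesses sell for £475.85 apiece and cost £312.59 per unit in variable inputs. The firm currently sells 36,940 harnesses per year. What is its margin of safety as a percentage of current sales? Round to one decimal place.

Unit CM = price − variable cost = £475.85 − £312.59 = £163.26. Break-even units = £4,234,600 ÷ £163.26 = 25,937.77; break-even revenue = 25,937.77 × £475.85 = £12,342,486.89.
Current sales = 36,940 × £475.85 = £17,577,899.00.
Margin of safety = (£17,577,899.00 − £12,342,486.89) ÷ £17,577,899.00 = 29.8%.

29.8%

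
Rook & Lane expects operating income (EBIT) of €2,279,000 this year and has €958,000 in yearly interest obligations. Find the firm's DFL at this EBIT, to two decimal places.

Annual interest charges come to €958,000.00.
Degree of financial leverage = EBIT / (EBIT − interest) = €2,279,000 / €1,321,000.00 = 1.7252.

1.73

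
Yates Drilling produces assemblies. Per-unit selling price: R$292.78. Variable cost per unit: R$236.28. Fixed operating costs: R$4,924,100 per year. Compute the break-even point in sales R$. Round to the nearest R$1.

Contribution margin per unit = R$292.78 − R$236.28 = R$56.50, a CM ratio of R$56.50 ÷ R$292.78 = 0.1930.
Break-even sales = FC ÷ CM ratio = R$4,924,100 × R$292.78 / R$56.50 = R$25,516,425.

R$25,516,425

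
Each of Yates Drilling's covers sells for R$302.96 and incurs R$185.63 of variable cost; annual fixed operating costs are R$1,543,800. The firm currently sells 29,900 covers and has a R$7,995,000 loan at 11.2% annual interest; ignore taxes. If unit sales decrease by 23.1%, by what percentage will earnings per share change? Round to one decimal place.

Total contribution margin = 29,900 × R$117.33 = R$3,508,167.00.
Operating income = contribution − fixed costs = R$3,508,167.00 − R$1,543,800 = R$1,964,367.00.
Interest = R$895,440.00, so EBIT − I = R$1,068,927.00.
DCL = total CM / (EBIT − I) = R$3,508,167.00 / R$1,068,927.00 = 3.2820.
%ΔEPS = DCL × %ΔSales = 3.2820 × -23.1% = -75.8%.

-75.8%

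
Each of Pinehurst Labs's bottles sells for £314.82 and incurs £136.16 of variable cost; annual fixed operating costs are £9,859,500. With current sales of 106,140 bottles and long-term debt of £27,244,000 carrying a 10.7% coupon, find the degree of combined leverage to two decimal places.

3.06

Contribution at this volume is 106,140 × £178.66 = £18,962,972.40.
Operating income = contribution − fixed costs = £18,962,972.40 − £9,859,500 = £9,103,472.40. Interest = £2,915,108.00, so EBIT − I = £6,188,364.40.
DCL = contribution ÷ (EBIT − I) = £18,962,972.40 ÷ £6,188,364.40 = 3.0643.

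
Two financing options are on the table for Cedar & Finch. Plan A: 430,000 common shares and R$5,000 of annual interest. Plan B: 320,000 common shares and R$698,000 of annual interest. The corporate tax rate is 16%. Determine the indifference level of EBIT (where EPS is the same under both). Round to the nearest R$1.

R$2,714,000

At indifference, (EBIT − 5,000)(1 − t)/430,000 = (EBIT − 698,000)(1 − t)/320,000.
Cancelling (1 − t) and cross-multiplying: 320,000·(EBIT − 5,000) = 430,000·(EBIT − 698,000).
EBIT × (430,000 − 320,000) = 698,000 × 430,000 − 5,000 × 320,000 = 298,540,000,000, so EBIT = 298,540,000,000 ÷ 110,000 = 2,714,000.00.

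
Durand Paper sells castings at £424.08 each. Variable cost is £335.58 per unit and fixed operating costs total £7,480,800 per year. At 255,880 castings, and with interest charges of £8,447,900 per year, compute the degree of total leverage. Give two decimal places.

At 255,880 units, contribution = 255,880 × £88.50 = £22,645,380.00.
EBIT = £22,645,380.00 − £7,480,800 = £15,164,580.00. Interest = £8,447,900.00, so EBIT − I = £6,716,680.00.
Degree of total leverage = total CM / (EBIT − interest) = £22,645,380.00 / £6,716,680.00 = 3.3715.

3.37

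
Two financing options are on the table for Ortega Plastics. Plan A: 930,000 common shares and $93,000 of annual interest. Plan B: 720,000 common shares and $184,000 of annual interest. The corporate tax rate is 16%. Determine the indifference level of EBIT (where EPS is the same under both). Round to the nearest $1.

$496,000

At indifference, (EBIT − 93,000)(1 − t)/930,000 = (EBIT − 184,000)(1 − t)/720,000.
The (1 − t) factor cancels: (EBIT − 93,000) × 720,000 = (EBIT − 184,000) × 930,000.
EBIT × (930,000 − 720,000) = 184,000 × 930,000 − 93,000 × 720,000 = 104,160,000,000, so EBIT = 104,160,000,000 ÷ 210,000 = 496,000.00.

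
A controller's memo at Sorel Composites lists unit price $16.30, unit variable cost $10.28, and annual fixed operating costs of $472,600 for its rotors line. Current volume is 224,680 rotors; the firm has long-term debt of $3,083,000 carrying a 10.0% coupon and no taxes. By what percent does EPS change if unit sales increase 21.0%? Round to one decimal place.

+49.7%

At 224,680 units, contribution = 224,680 × $6.02 = $1,352,573.60.
EBIT = $1,352,573.60 − $472,600 = $879,973.60.
Interest = $308,300.00, so EBIT − I = $571,673.60.
Degree of combined leverage = contribution ÷ (EBIT − I) = $1,352,573.60 ÷ $571,673.60 = 2.3660.
%ΔEPS = DCL × %ΔSales = 2.3660 × +21.0% = +49.7%.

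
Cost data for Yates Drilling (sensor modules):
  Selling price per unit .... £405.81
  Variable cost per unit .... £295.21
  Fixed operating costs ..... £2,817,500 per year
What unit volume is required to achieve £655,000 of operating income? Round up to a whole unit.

31,397 sensor modules

Contribution margin per unit = £405.81 − £295.21 = £110.60.
Required volume = (fixed costs + target profit) ÷ CM = (£2,817,500 + £655,000) ÷ £110.60 = 31,396.93, so 31,397 sensor modules.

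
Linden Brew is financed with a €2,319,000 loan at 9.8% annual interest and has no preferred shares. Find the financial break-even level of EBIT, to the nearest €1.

Annual interest = 9.8% × €2,319,000 = €227,262.00.
With no preferred dividends, EPS = 0 when EBIT exactly covers interest, so the financial break-even EBIT is €227,262.00.

€227,262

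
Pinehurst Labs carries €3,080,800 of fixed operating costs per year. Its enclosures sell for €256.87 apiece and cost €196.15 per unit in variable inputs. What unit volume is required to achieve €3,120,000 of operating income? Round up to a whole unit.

Each unit contributes €256.87 − €196.15 = €60.72.
Required volume = (fixed costs + target profit) ÷ CM = (€3,080,800 + €3,120,000) ÷ €60.72 = 102,121.21, so 102,122 enclosures.

102,122 enclosures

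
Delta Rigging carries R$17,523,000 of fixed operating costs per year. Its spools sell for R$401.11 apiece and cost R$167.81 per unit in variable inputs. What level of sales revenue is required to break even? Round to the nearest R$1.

R$30,127,092

CM per unit = R$401.11 − R$167.81 = R$233.30; CM ratio = R$233.30 / R$401.11 = 0.5816.
Break-even sales = FC ÷ CM ratio = R$17,523,000 × R$401.11 / R$233.30 = R$30,127,092.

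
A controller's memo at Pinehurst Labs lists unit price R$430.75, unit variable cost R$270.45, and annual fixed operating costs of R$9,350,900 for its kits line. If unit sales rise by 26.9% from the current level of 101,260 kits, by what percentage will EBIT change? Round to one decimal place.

+63.5%

At 101,260 units, contribution = 101,260 × R$160.30 = R$16,231,978.00.
Subtracting fixed costs: EBIT = R$16,231,978.00 − R$9,350,900 = R$6,881,078.00.
DOL = contribution ÷ EBIT = R$16,231,978.00 ÷ R$6,881,078.00 = 2.3589.
%ΔEBIT = DOL × %ΔSales = 2.3589 × +26.9% = +63.5%.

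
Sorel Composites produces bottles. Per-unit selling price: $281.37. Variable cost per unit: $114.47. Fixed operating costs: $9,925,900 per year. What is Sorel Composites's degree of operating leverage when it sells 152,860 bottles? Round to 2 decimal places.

1.64

Contribution at this volume is 152,860 × $166.90 = $25,512,334.00.
EBIT = $25,512,334.00 − $9,925,900 = $15,586,434.00.
Degree of operating leverage = $25,512,334.00 / $15,586,434.00 = 1.6368.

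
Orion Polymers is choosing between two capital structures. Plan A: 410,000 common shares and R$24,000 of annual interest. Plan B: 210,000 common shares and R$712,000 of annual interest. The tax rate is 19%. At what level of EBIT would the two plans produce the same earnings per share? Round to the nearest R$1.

Set EPS_A = EPS_B: (EBIT − R$24,000)(1 − 0.19) ÷ 410,000 = (EBIT − R$712,000)(1 − 0.19) ÷ 210,000.
The (1 − t) factor cancels: (EBIT − 24,000) × 210,000 = (EBIT − 712,000) × 410,000.
EBIT × (410,000 − 210,000) = 712,000 × 410,000 − 24,000 × 210,000 = 286,880,000,000, so EBIT = 286,880,000,000 ÷ 200,000 = 1,434,400.00.

R$1,434,400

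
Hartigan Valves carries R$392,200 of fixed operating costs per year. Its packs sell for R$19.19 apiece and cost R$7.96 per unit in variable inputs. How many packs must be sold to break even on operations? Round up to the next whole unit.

34,925 packs

Each unit contributes R$19.19 − R$7.96 = R$11.23.
Break-even volume = fixed costs ÷ CM per unit = R$392,200 ÷ R$11.23 = 34,924.31, so 34,925 packs.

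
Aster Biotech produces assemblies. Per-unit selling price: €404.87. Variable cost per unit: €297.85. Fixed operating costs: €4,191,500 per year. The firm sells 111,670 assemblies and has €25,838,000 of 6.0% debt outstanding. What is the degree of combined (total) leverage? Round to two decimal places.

1.92

At 111,670 units, contribution = 111,670 × €107.02 = €11,950,923.40.
Operating income = contribution − fixed costs = €11,950,923.40 − €4,191,500 = €7,759,423.40. Interest = €1,550,280.00.
DOL = €11,950,923.40 ÷ €7,759,423.40 = 1.5402; DFL = €7,759,423.40 ÷ €6,209,143.40 = 1.2497.
DCL = DOL × DFL = 1.5402 × 1.2497 = 1.9248.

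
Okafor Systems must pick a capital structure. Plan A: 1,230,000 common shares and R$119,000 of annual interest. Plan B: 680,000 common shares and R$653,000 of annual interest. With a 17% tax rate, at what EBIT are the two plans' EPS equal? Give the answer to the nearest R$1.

R$1,313,218

At indifference, (EBIT − 119,000)(1 − t)/1,230,000 = (EBIT − 653,000)(1 − t)/680,000.
Cancelling (1 − t) and cross-multiplying: 680,000·(EBIT − 119,000) = 1,230,000·(EBIT − 653,000).
EBIT × (1,230,000 − 680,000) = 653,000 × 1,230,000 − 119,000 × 680,000 = 722,270,000,000, so EBIT = 722,270,000,000 ÷ 550,000 = 1,313,218.18.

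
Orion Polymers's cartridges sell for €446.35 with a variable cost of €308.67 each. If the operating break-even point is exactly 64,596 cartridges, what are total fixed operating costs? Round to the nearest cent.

Unit CM = price − variable cost = €446.35 − €308.67 = €137.68.
Fixed costs = break-even units × CM = 64,596 × €137.68 = €8,893,577.28.

€8,893,577.28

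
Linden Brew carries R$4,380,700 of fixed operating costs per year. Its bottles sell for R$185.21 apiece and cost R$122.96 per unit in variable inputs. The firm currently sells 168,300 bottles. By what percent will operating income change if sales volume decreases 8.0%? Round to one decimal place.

Total contribution margin = 168,300 × R$62.25 = R$10,476,675.00.
Subtracting fixed costs: EBIT = R$10,476,675.00 − R$4,380,700 = R$6,095,975.00.
Degree of operating leverage = R$10,476,675.00 / R$6,095,975.00 = 1.7186.
So EBIT moves 1.7186 × (-8.0%) = -13.7%.

-13.7%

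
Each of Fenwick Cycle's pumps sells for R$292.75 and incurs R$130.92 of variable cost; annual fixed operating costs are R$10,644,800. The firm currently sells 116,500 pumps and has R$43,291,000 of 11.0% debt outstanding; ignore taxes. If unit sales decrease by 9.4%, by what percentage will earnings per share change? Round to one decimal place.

-51.4%

Contribution at this volume is 116,500 × R$161.83 = R$18,853,195.00.
EBIT = R$18,853,195.00 − R$10,644,800 = R$8,208,395.00.
Interest = R$4,762,010.00, so EBIT − I = R$3,446,385.00.
Degree of combined leverage = contribution ÷ (EBIT − I) = R$18,853,195.00 ÷ R$3,446,385.00 = 5.4704.
%ΔEPS = DCL × %ΔSales = 5.4704 × -9.4% = -51.4%.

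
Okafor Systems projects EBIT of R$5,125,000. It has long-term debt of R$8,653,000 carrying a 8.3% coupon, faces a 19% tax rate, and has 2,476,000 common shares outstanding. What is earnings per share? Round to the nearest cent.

R$1.44

Pre-tax income = R$5,125,000 − R$718,199.00 = R$4,406,801.00.
After tax at 19%: net income = R$4,406,801.00 × 0.81 = R$3,569,508.81.
EPS = R$3,569,508.81 ÷ 2,476,000 = R$1.44.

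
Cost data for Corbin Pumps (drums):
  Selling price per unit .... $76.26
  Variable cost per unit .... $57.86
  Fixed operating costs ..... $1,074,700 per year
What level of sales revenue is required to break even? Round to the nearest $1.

$4,454,164

CM per unit = $76.26 − $57.86 = $18.40; CM ratio = $18.40 / $76.26 = 0.2413.
Break-even sales = FC ÷ CM ratio = $1,074,700 × $76.26 / $18.40 = $4,454,164.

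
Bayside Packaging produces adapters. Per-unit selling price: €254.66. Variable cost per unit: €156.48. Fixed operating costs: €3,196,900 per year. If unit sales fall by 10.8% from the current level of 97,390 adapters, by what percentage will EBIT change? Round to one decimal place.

-16.2%

Total contribution margin = 97,390 × €98.18 = €9,561,750.20.
EBIT = €9,561,750.20 − €3,196,900 = €6,364,850.20.
DOL = contribution ÷ EBIT = €9,561,750.20 ÷ €6,364,850.20 = 1.5023.
So EBIT moves 1.5023 × (-10.8%) = -16.2%.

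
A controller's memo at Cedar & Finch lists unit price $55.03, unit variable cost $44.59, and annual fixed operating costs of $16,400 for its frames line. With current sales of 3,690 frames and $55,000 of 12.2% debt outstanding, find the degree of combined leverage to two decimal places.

2.50

At 3,690 units, contribution = 3,690 × $10.44 = $38,523.60.
EBIT = $38,523.60 − $16,400 = $22,123.60. Interest = $6,710.00.
DOL = $38,523.60 ÷ $22,123.60 = 1.7413; DFL = $22,123.60 ÷ $15,413.60 = 1.4353.
DCL = DOL × DFL = 1.7413 × 1.4353 = 2.4993.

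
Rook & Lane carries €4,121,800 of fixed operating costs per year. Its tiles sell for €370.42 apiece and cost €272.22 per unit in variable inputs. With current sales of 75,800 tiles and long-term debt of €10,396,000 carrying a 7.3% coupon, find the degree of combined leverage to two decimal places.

Contribution at this volume is 75,800 × €98.20 = €7,443,560.00.
EBIT = €7,443,560.00 − €4,121,800 = €3,321,760.00. Interest = €758,908.00.
DOL = €7,443,560.00 ÷ €3,321,760.00 = 2.2408; DFL = €3,321,760.00 ÷ €2,562,852.00 = 1.2961.
Combined leverage = 2.2408 × 1.2961 = 2.9043.

2.90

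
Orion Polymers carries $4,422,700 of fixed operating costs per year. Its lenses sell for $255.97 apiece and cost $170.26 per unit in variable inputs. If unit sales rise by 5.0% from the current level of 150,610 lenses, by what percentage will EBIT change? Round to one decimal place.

At 150,610 units, contribution = 150,610 × $85.71 = $12,908,783.10.
EBIT = $12,908,783.10 − $4,422,700 = $8,486,083.10.
Degree of operating leverage = $12,908,783.10 / $8,486,083.10 = 1.5212.
Operating income changes by 1.5212 × +5.0% = +7.6%.

+7.6%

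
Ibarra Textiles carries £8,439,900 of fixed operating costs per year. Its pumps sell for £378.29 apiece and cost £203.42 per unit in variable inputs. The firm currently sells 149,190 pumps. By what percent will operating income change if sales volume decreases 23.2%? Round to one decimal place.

At 149,190 units, contribution = 149,190 × £174.87 = £26,088,855.30.
Operating income = contribution − fixed costs = £26,088,855.30 − £8,439,900 = £17,648,955.30.
DOL = contribution ÷ EBIT = £26,088,855.30 ÷ £17,648,955.30 = 1.4782.
%ΔEBIT = DOL × %ΔSales = 1.4782 × -23.2% = -34.3%.

-34.3%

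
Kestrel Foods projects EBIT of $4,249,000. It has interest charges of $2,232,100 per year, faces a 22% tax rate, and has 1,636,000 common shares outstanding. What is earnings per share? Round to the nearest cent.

$0.96

Pre-tax income = $4,249,000 − $2,232,100.00 = $2,016,900.00.
After tax at 22%: net income = $2,016,900.00 × 0.78 = $1,573,182.00.
EPS = $1,573,182.00 ÷ 1,636,000 = $0.96.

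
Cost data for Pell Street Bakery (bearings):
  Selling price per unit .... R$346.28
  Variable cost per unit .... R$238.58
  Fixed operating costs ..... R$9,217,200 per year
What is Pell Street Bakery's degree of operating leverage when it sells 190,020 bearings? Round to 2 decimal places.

1.82

Total contribution margin = 190,020 × R$107.70 = R$20,465,154.00.
Subtracting fixed costs: EBIT = R$20,465,154.00 − R$9,217,200 = R$11,247,954.00.
So DOL = total CM / EBIT = R$20,465,154.00 / R$11,247,954.00 = 1.8195.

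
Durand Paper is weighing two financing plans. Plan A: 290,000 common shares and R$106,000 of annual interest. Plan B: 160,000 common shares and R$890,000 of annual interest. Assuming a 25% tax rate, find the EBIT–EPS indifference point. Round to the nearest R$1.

R$1,854,923

Set EPS_A = EPS_B: (EBIT − R$106,000)(1 − 0.25) ÷ 290,000 = (EBIT − R$890,000)(1 − 0.25) ÷ 160,000.
Cancelling (1 − t) and cross-multiplying: 160,000·(EBIT − 106,000) = 290,000·(EBIT − 890,000).
EBIT × (290,000 − 160,000) = 890,000 × 290,000 − 106,000 × 160,000 = 241,140,000,000, so EBIT = 241,140,000,000 ÷ 130,000 = 1,854,923.08.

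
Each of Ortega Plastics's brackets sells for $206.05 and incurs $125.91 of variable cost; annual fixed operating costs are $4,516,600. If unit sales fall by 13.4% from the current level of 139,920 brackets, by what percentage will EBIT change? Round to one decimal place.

Total contribution margin = 139,920 × $80.14 = $11,213,188.80.
Subtracting fixed costs: EBIT = $11,213,188.80 − $4,516,600 = $6,696,588.80.
DOL = contribution ÷ EBIT = $11,213,188.80 ÷ $6,696,588.80 = 1.6745.
%ΔEBIT = DOL × %ΔSales = 1.6745 × -13.4% = -22.4%.

-22.4%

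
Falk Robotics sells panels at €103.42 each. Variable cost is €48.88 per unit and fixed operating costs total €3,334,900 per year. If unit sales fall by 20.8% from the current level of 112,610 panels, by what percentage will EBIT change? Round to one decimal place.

At 112,610 units, contribution = 112,610 × €54.54 = €6,141,749.40.
Subtracting fixed costs: EBIT = €6,141,749.40 − €3,334,900 = €2,806,849.40.
Degree of operating leverage = €6,141,749.40 / €2,806,849.40 = 2.1881.
%ΔEBIT = DOL × %ΔSales = 2.1881 × -20.8% = -45.5%.

-45.5%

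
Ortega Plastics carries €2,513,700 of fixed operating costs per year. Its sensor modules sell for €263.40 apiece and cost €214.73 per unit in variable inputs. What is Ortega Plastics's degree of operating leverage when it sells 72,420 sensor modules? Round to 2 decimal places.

3.49

Total contribution margin = 72,420 × €48.67 = €3,524,681.40.
Operating income = contribution − fixed costs = €3,524,681.40 − €2,513,700 = €1,010,981.40.
Degree of operating leverage = €3,524,681.40 / €1,010,981.40 = 3.4864.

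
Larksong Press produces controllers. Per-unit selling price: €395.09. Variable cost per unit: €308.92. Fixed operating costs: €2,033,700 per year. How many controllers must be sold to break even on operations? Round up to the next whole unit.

Each unit contributes €395.09 − €308.92 = €86.17.
Break-even volume = fixed costs ÷ CM per unit = €2,033,700 ÷ €86.17 = 23,601.02, so 23,602 controllers.

23,602 controllers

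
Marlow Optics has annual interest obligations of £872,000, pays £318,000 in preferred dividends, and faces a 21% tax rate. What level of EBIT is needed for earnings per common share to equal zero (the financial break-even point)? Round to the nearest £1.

Preferred dividends are paid after tax, so their pre-tax equivalent is £318,000 ÷ (1 − 0.21) = £402,531.65.
Financial break-even EBIT = interest + D_p ÷ (1 − t) = £872,000 + £402,531.65 = £1,274,531.65.

£1,274,532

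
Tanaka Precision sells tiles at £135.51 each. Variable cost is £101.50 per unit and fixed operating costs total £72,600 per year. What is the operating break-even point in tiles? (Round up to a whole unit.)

2,135 tiles

Contribution margin per unit = £135.51 − £101.50 = £34.01.
Break-even volume = fixed costs ÷ CM per unit = £72,600 ÷ £34.01 = 2,134.67, so 2,135 tiles.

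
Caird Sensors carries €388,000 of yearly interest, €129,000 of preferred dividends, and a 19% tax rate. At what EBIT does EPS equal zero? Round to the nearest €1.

Grossing the preferred dividend up to pre-tax terms: €129,000 / (1 − 0.19) = €159,259.26.
EPS = 0 when EBIT covers interest plus the pre-tax preferred burden: €388,000 + €159,259.26 = €547,259.26.

€547,259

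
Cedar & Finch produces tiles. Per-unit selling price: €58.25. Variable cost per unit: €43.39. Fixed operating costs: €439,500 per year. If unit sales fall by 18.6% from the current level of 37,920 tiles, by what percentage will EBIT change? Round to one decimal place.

Total contribution margin = 37,920 × €14.86 = €563,491.20.
Subtracting fixed costs: EBIT = €563,491.20 − €439,500 = €123,991.20.
So DOL = total CM / EBIT = €563,491.20 / €123,991.20 = 4.5446.
Operating income changes by 4.5446 × -18.6% = -84.5%.

-84.5%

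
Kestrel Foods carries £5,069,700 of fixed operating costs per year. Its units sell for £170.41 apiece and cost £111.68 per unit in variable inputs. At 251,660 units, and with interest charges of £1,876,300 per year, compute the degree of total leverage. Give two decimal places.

At 251,660 units, contribution = 251,660 × £58.73 = £14,779,991.80.
Operating income = contribution − fixed costs = £14,779,991.80 − £5,069,700 = £9,710,291.80. Interest = £1,876,300.00, so EBIT − I = £7,833,991.80.
Degree of total leverage = total CM / (EBIT − interest) = £14,779,991.80 / £7,833,991.80 = 1.8866.

1.89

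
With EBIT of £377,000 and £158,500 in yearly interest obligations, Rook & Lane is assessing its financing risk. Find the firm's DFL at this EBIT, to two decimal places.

Annual interest charges come to £158,500.00.
Degree of financial leverage = EBIT / (EBIT − interest) = £377,000 / £218,500.00 = 1.7254.

1.73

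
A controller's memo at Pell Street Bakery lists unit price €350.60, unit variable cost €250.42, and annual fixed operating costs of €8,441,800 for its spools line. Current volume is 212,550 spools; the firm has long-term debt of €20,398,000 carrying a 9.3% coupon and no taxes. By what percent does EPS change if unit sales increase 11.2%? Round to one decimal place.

Contribution at this volume is 212,550 × €100.18 = €21,293,259.00.
Operating income = contribution − fixed costs = €21,293,259.00 − €8,441,800 = €12,851,459.00.
After interest of €1,897,014.00, pre-tax earnings = €10,954,445.00.
DCL = total CM / (EBIT − I) = €21,293,259.00 / €10,954,445.00 = 1.9438.
%ΔEPS = DCL × %ΔSales = 1.9438 × +11.2% = +21.8%.

+21.8%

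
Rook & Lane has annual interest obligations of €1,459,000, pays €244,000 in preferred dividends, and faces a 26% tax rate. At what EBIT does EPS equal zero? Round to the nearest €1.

Preferred dividends are paid after tax, so their pre-tax equivalent is €244,000 ÷ (1 − 0.26) = €329,729.73.
EPS = 0 when EBIT covers interest plus the pre-tax preferred burden: €1,459,000 + €329,729.73 = €1,788,729.73.

€1,788,730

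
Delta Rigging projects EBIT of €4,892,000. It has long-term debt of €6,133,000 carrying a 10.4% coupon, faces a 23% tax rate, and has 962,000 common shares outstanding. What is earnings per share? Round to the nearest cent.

€3.41

Pre-tax income = €4,892,000 − €637,832.00 = €4,254,168.00.
Net income = €4,254,168.00 × (1 − 0.23) = €3,275,709.36.
Per share: €3,275,709.36 / 962,000 shares = €3.41.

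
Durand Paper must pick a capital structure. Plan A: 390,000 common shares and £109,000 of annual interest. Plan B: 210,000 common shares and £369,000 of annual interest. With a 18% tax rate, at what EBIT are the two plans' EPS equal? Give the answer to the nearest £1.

£672,333

At indifference, (EBIT − 109,000)(1 − t)/390,000 = (EBIT − 369,000)(1 − t)/210,000.
Cancelling (1 − t) and cross-multiplying: 210,000·(EBIT − 109,000) = 390,000·(EBIT − 369,000).
Solving, EBIT = (369,000·390,000 − 109,000·210,000) / (390,000 − 210,000) = 121,020,000,000 / 180,000 = 672,333.33.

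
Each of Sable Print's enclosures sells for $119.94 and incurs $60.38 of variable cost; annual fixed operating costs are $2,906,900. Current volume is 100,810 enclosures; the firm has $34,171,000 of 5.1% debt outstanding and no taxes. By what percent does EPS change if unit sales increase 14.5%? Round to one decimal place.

Contribution at this volume is 100,810 × $59.56 = $6,004,243.60.
Subtracting fixed costs: EBIT = $6,004,243.60 − $2,906,900 = $3,097,343.60.
After interest of $1,742,721.00, pre-tax earnings = $1,354,622.60.
Degree of combined leverage = contribution ÷ (EBIT − I) = $6,004,243.60 ÷ $1,354,622.60 = 4.4324.
%ΔEPS = DCL × %ΔSales = 4.4324 × +14.5% = +64.3%.

+64.3%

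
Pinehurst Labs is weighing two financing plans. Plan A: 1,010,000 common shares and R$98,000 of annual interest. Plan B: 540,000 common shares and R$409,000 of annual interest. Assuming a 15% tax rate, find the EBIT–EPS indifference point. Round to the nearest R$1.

At indifference, (EBIT − 98,000)(1 − t)/1,010,000 = (EBIT − 409,000)(1 − t)/540,000.
The (1 − t) factor cancels: (EBIT − 98,000) × 540,000 = (EBIT − 409,000) × 1,010,000.
Solving, EBIT = (409,000·1,010,000 − 98,000·540,000) / (1,010,000 − 540,000) = 360,170,000,000 / 470,000 = 766,319.15.

R$766,319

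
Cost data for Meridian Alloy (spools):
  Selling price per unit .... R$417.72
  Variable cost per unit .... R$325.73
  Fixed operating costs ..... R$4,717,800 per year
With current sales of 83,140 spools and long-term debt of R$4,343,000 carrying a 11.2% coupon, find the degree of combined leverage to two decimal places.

3.13

At 83,140 units, contribution = 83,140 × R$91.99 = R$7,648,048.60.
Subtracting fixed costs: EBIT = R$7,648,048.60 − R$4,717,800 = R$2,930,248.60. Interest = R$486,416.00, so EBIT − I = R$2,443,832.60.
Degree of total leverage = total CM / (EBIT − interest) = R$7,648,048.60 / R$2,443,832.60 = 3.1295.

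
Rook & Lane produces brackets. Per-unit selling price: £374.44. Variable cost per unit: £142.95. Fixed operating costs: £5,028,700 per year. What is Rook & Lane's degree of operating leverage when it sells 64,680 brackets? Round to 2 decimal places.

1.51

Contribution at this volume is 64,680 × £231.49 = £14,972,773.20.
Subtracting fixed costs: EBIT = £14,972,773.20 − £5,028,700 = £9,944,073.20.
So DOL = total CM / EBIT = £14,972,773.20 / £9,944,073.20 = 1.5057.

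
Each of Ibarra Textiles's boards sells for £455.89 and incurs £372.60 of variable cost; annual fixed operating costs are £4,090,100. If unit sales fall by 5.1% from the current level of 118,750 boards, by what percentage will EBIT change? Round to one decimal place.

Contribution at this volume is 118,750 × £83.29 = £9,890,687.50.
Operating income = contribution − fixed costs = £9,890,687.50 − £4,090,100 = £5,800,587.50.
So DOL = total CM / EBIT = £9,890,687.50 / £5,800,587.50 = 1.7051.
%ΔEBIT = DOL × %ΔSales = 1.7051 × -5.1% = -8.7%.

-8.7%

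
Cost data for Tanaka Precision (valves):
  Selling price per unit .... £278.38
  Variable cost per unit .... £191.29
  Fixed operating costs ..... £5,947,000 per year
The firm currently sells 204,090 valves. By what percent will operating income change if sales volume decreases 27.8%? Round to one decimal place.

-41.8%

Total contribution margin = 204,090 × £87.09 = £17,774,198.10.
Operating income = contribution − fixed costs = £17,774,198.10 − £5,947,000 = £11,827,198.10.
DOL = contribution ÷ EBIT = £17,774,198.10 ÷ £11,827,198.10 = 1.5028.
%ΔEBIT = DOL × %ΔSales = 1.5028 × -27.8% = -41.8%.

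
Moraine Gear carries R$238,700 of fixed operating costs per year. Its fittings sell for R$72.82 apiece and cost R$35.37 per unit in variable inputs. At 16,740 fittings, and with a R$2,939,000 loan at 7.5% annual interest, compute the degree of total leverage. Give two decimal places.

3.74

At 16,740 units, contribution = 16,740 × R$37.45 = R$626,913.00.
Operating income = contribution − fixed costs = R$626,913.00 − R$238,700 = R$388,213.00. Interest = R$220,425.00, so EBIT − I = R$167,788.00.
DCL = contribution ÷ (EBIT − I) = R$626,913.00 ÷ R$167,788.00 = 3.7363.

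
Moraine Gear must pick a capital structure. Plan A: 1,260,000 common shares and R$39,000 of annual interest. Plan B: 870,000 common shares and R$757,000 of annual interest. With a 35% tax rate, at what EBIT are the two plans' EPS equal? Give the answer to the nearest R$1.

R$2,358,692

At indifference, (EBIT − 39,000)(1 − t)/1,260,000 = (EBIT − 757,000)(1 − t)/870,000.
Cancelling (1 − t) and cross-multiplying: 870,000·(EBIT − 39,000) = 1,260,000·(EBIT − 757,000).
EBIT × (1,260,000 − 870,000) = 757,000 × 1,260,000 − 39,000 × 870,000 = 919,890,000,000, so EBIT = 919,890,000,000 ÷ 390,000 = 2,358,692.31.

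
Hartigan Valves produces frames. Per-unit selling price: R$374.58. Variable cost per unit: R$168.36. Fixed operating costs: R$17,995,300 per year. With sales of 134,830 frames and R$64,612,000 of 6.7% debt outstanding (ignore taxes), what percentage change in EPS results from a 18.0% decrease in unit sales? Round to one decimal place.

-91.3%

At 134,830 units, contribution = 134,830 × R$206.22 = R$27,804,642.60.
Subtracting fixed costs: EBIT = R$27,804,642.60 − R$17,995,300 = R$9,809,342.60.
After interest of R$4,329,004.00, pre-tax earnings = R$5,480,338.60.
DCL = total CM / (EBIT − I) = R$27,804,642.60 / R$5,480,338.60 = 5.0735.
EPS therefore changes by 5.0735 × (-18.0%) = -91.3%.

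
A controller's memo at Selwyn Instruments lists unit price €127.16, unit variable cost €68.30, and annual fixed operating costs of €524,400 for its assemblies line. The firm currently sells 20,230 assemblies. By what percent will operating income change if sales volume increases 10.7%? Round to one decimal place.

Total contribution margin = 20,230 × €58.86 = €1,190,737.80.
Subtracting fixed costs: EBIT = €1,190,737.80 − €524,400 = €666,337.80.
DOL = contribution ÷ EBIT = €1,190,737.80 ÷ €666,337.80 = 1.7870.
%ΔEBIT = DOL × %ΔSales = 1.7870 × +10.7% = +19.1%.

+19.1%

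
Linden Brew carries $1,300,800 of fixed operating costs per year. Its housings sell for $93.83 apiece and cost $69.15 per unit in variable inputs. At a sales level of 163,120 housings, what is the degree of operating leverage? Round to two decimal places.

1.48

Total contribution margin = 163,120 × $24.68 = $4,025,801.60.
Operating income = contribution − fixed costs = $4,025,801.60 − $1,300,800 = $2,725,001.60.
DOL = contribution ÷ EBIT = $4,025,801.60 ÷ $2,725,001.60 = 1.4774.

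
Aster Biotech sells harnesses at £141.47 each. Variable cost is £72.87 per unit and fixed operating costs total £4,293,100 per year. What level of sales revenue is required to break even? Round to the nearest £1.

Contribution margin per unit = £141.47 − £72.87 = £68.60, a CM ratio of £68.60 ÷ £141.47 = 0.4849.
Break-even revenue = fixed costs × price ÷ CM = £4,293,100 × £141.47 ÷ £68.60 = £8,853,424.

£8,853,424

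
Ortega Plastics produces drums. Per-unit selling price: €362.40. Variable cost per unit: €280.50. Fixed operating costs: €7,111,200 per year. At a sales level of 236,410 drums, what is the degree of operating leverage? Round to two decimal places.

1.58

Total contribution margin = 236,410 × €81.90 = €19,361,979.00.
EBIT = €19,361,979.00 − €7,111,200 = €12,250,779.00.
So DOL = total CM / EBIT = €19,361,979.00 / €12,250,779.00 = 1.5805.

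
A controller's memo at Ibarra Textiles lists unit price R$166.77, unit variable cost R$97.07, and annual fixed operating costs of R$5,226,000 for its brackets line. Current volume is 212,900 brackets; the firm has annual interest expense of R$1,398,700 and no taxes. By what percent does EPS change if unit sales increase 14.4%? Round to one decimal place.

Total contribution margin = 212,900 × R$69.70 = R$14,839,130.00.
Subtracting fixed costs: EBIT = R$14,839,130.00 − R$5,226,000 = R$9,613,130.00.
Interest = R$1,398,700.00, so EBIT − I = R$8,214,430.00.
DCL = total CM / (EBIT − I) = R$14,839,130.00 / R$8,214,430.00 = 1.8065.
%ΔEPS = DCL × %ΔSales = 1.8065 × +14.4% = +26.0%.

+26.0%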